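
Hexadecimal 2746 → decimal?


Positional values:
Position 0: 6 × 16^0 = 6 × 1 = 6
Position 1: 4 × 16^1 = 4 × 16 = 64
Position 2: 7 × 16^2 = 7 × 256 = 1792
Position 3: 2 × 16^3 = 2 × 4096 = 8192
Sum = 6 + 64 + 1792 + 8192
= 10054


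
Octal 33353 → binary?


Each octal digit → 3 binary bits:
  3 = 011
  3 = 011
  3 = 011
  5 = 101
  3 = 011
Concatenate: 011 011 011 101 011
= 011011011101011


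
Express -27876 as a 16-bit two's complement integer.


Original: 0110110011100100
Step 1 - Invert all bits: 1001001100011011
Step 2 - Add 1: 1001001100011011 + 1
= 1001001100011100 (represents -27876)


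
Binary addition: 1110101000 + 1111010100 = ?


Align and add column by column (LSB to MSB, carry propagating):
  01110101000
+ 01111010100
  -----------
  col 0: 0 + 0 + 0 (carry in) = 0 → bit 0, carry out 0
  col 1: 0 + 0 + 0 (carry in) = 0 → bit 0, carry out 0
  col 2: 0 + 1 + 0 (carry in) = 1 → bit 1, carry out 0
  col 3: 1 + 0 + 0 (carry in) = 1 → bit 1, carry out 0
  col 4: 0 + 1 + 0 (carry in) = 1 → bit 1, carry out 0
  col 5: 1 + 0 + 0 (carry in) = 1 → bit 1, carry out 0
  col 6: 0 + 1 + 0 (carry in) = 1 → bit 1, carry out 0
  col 7: 1 + 1 + 0 (carry in) = 2 → bit 0, carry out 1
  col 8: 1 + 1 + 1 (carry in) = 3 → bit 1, carry out 1
  col 9: 1 + 1 + 1 (carry in) = 3 → bit 1, carry out 1
  col 10: 0 + 0 + 1 (carry in) = 1 → bit 1, carry out 0
Reading bits MSB→LSB: 11101111100
Strip leading zeros: 11101111100
= 11101111100


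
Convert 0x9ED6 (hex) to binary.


Each hex digit → 4 binary bits:
  9 = 1001
  E = 1110
  D = 1101
  6 = 0110
Concatenate: 1001 1110 1101 0110
= 1001111011010110


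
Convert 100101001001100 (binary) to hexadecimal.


Group into 4-bit nibbles: 0100101001001100
  0100 = 4
  1010 = A
  0100 = 4
  1100 = C
= 0x4A4C


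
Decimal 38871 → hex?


Divide by 16 repeatedly:
38871 ÷ 16 = 2429 remainder 7 (7)
2429 ÷ 16 = 151 remainder 13 (D)
151 ÷ 16 = 9 remainder 7 (7)
9 ÷ 16 = 0 remainder 9 (9)
Reading remainders bottom-up:
= 0x97D7


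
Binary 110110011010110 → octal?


Group into 3-bit groups: 110110011010110
  110 = 6
  110 = 6
  011 = 3
  010 = 2
  110 = 6
= 0o66326


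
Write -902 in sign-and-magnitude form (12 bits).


Sign bit: 1 (negative)
Magnitude: 902 = 01110000110
= 101110000110


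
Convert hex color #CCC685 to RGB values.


Hex: #CCC685
R = CC₁₆ = 204
G = C6₁₆ = 198
B = 85₁₆ = 133
= RGB(204, 198, 133)


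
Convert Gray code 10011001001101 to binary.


Gray code: 10011001001101
MSB stays the same: 1
Each subsequent bit = prev_binary XOR current_gray:
  B[1] = 1 XOR 0 = 1
  B[2] = 1 XOR 0 = 1
  B[3] = 1 XOR 1 = 0
  B[4] = 0 XOR 1 = 1
  B[5] = 1 XOR 0 = 1
  B[6] = 1 XOR 0 = 1
  B[7] = 1 XOR 1 = 0
  B[8] = 0 XOR 0 = 0
  B[9] = 0 XOR 0 = 0
  B[10] = 0 XOR 1 = 1
  B[11] = 1 XOR 1 = 0
  B[12] = 0 XOR 0 = 0
  B[13] = 0 XOR 1 = 1
= 11101110001001 (15241 decimal)


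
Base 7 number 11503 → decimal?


Positional values (base 7):
  3 × 7^0 = 3 × 1 = 3
  0 × 7^1 = 0 × 7 = 0
  5 × 7^2 = 5 × 49 = 245
  1 × 7^3 = 1 × 343 = 343
  1 × 7^4 = 1 × 2401 = 2401
Sum = 3 + 0 + 245 + 343 + 2401
= 2992


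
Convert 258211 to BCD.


Each digit → 4-bit binary:
  2 → 0010
  5 → 0101
  8 → 1000
  2 → 0010
  1 → 0001
  1 → 0001
= 0010 0101 1000 0010 0001 0001


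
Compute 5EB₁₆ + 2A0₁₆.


Align and add column by column (LSB to MSB, each column mod 16 with carry):
  05EB
+ 02A0
  ----
  col 0: B(11) + 0(0) + 0 (carry in) = 11 → B(11), carry out 0
  col 1: E(14) + A(10) + 0 (carry in) = 24 → 8(8), carry out 1
  col 2: 5(5) + 2(2) + 1 (carry in) = 8 → 8(8), carry out 0
  col 3: 0(0) + 0(0) + 0 (carry in) = 0 → 0(0), carry out 0
Reading digits MSB→LSB: 088B
Strip leading zeros: 88B
= 0x88B


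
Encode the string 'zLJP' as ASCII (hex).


String: 'zLJP'  (4 characters)
Per-character ASCII lookup:
  'z': lowercase starts at 97: 'z' = 97 + 25 = 122 → 0x7A
  'L': uppercase starts at 65: 'L' = 65 + 11 = 76 → 0x4C
  'J': uppercase starts at 65: 'J' = 65 + 9 = 74 → 0x4A
  'P': uppercase starts at 65: 'P' = 65 + 15 = 80 → 0x50
= 0x7A 0x4C 0x4A 0x50


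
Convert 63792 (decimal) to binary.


Divide by 2 repeatedly:
63792 ÷ 2 = 31896 remainder 0
31896 ÷ 2 = 15948 remainder 0
15948 ÷ 2 = 7974 remainder 0
7974 ÷ 2 = 3987 remainder 0
3987 ÷ 2 = 1993 remainder 1
1993 ÷ 2 = 996 remainder 1
996 ÷ 2 = 498 remainder 0
498 ÷ 2 = 249 remainder 0
249 ÷ 2 = 124 remainder 1
124 ÷ 2 = 62 remainder 0
62 ÷ 2 = 31 remainder 0
31 ÷ 2 = 15 remainder 1
15 ÷ 2 = 7 remainder 1
7 ÷ 2 = 3 remainder 1
3 ÷ 2 = 1 remainder 1
1 ÷ 2 = 0 remainder 1
Reading remainders bottom-up:
= 1111100100110000


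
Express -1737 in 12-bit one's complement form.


Original: 011011001001
Invert all bits:
  bit 0: 0 → 1
  bit 1: 1 → 0
  bit 2: 1 → 0
  bit 3: 0 → 1
  bit 4: 1 → 0
  bit 5: 1 → 0
  bit 6: 0 → 1
  bit 7: 0 → 1
  bit 8: 1 → 0
  bit 9: 0 → 1
  bit 10: 0 → 1
  bit 11: 1 → 0
= 100100110110


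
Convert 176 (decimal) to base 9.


Divide by 9 repeatedly:
176 ÷ 9 = 19 remainder 5
19 ÷ 9 = 2 remainder 1
2 ÷ 9 = 0 remainder 2
Reading remainders bottom-up:
= 215


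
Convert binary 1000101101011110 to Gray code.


Binary: 1000101101011110
Gray code: G = B XOR (B >> 1)
B >> 1 = 0100010110101111
1000101101011110 XOR 0100010110101111:
  1 XOR 0 = 1
  0 XOR 1 = 1
  0 XOR 0 = 0
  0 XOR 0 = 0
  1 XOR 0 = 1
  0 XOR 1 = 1
  1 XOR 0 = 1
  1 XOR 1 = 0
  0 XOR 1 = 1
  1 XOR 0 = 1
  0 XOR 1 = 1
  1 XOR 0 = 1
  1 XOR 1 = 0
  1 XOR 1 = 0
  1 XOR 1 = 0
  0 XOR 1 = 1
= 1100111011110001


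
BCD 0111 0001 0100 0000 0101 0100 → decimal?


Each 4-bit group → digit:
  0111 → 7
  0001 → 1
  0100 → 4
  0000 → 0
  0101 → 5
  0100 → 4
= 714054


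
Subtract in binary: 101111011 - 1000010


Align and subtract column by column (LSB to MSB, borrowing when needed):
  101111011
- 001000010
  ---------
  col 0: (1 - 0 borrow-in) - 0 → 1 - 0 = 1, borrow out 0
  col 1: (1 - 0 borrow-in) - 1 → 1 - 1 = 0, borrow out 0
  col 2: (0 - 0 borrow-in) - 0 → 0 - 0 = 0, borrow out 0
  col 3: (1 - 0 borrow-in) - 0 → 1 - 0 = 1, borrow out 0
  col 4: (1 - 0 borrow-in) - 0 → 1 - 0 = 1, borrow out 0
  col 5: (1 - 0 borrow-in) - 0 → 1 - 0 = 1, borrow out 0
  col 6: (1 - 0 borrow-in) - 1 → 1 - 1 = 0, borrow out 0
  col 7: (0 - 0 borrow-in) - 0 → 0 - 0 = 0, borrow out 0
  col 8: (1 - 0 borrow-in) - 0 → 1 - 0 = 1, borrow out 0
Reading bits MSB→LSB: 100111001
Strip leading zeros: 100111001
= 100111001


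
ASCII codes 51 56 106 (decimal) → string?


Codes (decimal): 51 56 106
Per-code ASCII lookup:
  51  (range 48-57: digits, 51 - 48 = 3) → '3'
  56  (range 48-57: digits, 56 - 48 = 8) → '8'
  106  (range 97-122: lowercase, 106 - 97 = 9) → 'j'
= '38j'


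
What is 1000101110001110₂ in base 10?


Positional values:
Bit 1: 1 × 2^1 = 2
Bit 2: 1 × 2^2 = 4
Bit 3: 1 × 2^3 = 8
Bit 7: 1 × 2^7 = 128
Bit 8: 1 × 2^8 = 256
Bit 9: 1 × 2^9 = 512
Bit 11: 1 × 2^11 = 2048
Bit 15: 1 × 2^15 = 32768
Sum = 2 + 4 + 8 + 128 + 256 + 512 + 2048 + 32768
= 35726


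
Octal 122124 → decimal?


Positional values:
Position 0: 4 × 8^0 = 4
Position 1: 2 × 8^1 = 16
Position 2: 1 × 8^2 = 64
Position 3: 2 × 8^3 = 1024
Position 4: 2 × 8^4 = 8192
Position 5: 1 × 8^5 = 32768
Sum = 4 + 16 + 64 + 1024 + 8192 + 32768
= 42068


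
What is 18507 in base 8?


Divide by 8 repeatedly:
18507 ÷ 8 = 2313 remainder 3
2313 ÷ 8 = 289 remainder 1
289 ÷ 8 = 36 remainder 1
36 ÷ 8 = 4 remainder 4
4 ÷ 8 = 0 remainder 4
Reading remainders bottom-up:
= 0o44113


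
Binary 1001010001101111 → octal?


Group into 3-bit groups: 001001010001101111
  001 = 1
  001 = 1
  010 = 2
  001 = 1
  101 = 5
  111 = 7
= 0o112157


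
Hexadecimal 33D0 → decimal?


Positional values:
Position 0: 0 × 16^0 = 0 × 1 = 0
Position 1: D × 16^1 = 13 × 16 = 208
Position 2: 3 × 16^2 = 3 × 256 = 768
Position 3: 3 × 16^3 = 3 × 4096 = 12288
Sum = 0 + 208 + 768 + 12288
= 13264


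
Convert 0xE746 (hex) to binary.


Each hex digit → 4 binary bits:
  E = 1110
  7 = 0111
  4 = 0100
  6 = 0110
Concatenate: 1110 0111 0100 0110
= 1110011101000110


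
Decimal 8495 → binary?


Divide by 2 repeatedly:
8495 ÷ 2 = 4247 remainder 1
4247 ÷ 2 = 2123 remainder 1
2123 ÷ 2 = 1061 remainder 1
1061 ÷ 2 = 530 remainder 1
530 ÷ 2 = 265 remainder 0
265 ÷ 2 = 132 remainder 1
132 ÷ 2 = 66 remainder 0
66 ÷ 2 = 33 remainder 0
33 ÷ 2 = 16 remainder 1
16 ÷ 2 = 8 remainder 0
8 ÷ 2 = 4 remainder 0
4 ÷ 2 = 2 remainder 0
2 ÷ 2 = 1 remainder 0
1 ÷ 2 = 0 remainder 1
Reading remainders bottom-up:
= 10000100101111


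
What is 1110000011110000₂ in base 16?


Group into 4-bit nibbles: 1110000011110000
  1110 = E
  0000 = 0
  1111 = F
  0000 = 0
= 0xE0F0


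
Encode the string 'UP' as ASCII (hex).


String: 'UP'  (2 characters)
Per-character ASCII lookup:
  'U': uppercase starts at 65: 'U' = 65 + 20 = 85 → 0x55
  'P': uppercase starts at 65: 'P' = 65 + 15 = 80 → 0x50
= 0x55 0x50


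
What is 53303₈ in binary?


Each octal digit → 3 binary bits:
  5 = 101
  3 = 011
  3 = 011
  0 = 000
  3 = 011
Concatenate: 101 011 011 000 011
= 101011011000011


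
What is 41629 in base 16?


Divide by 16 repeatedly:
41629 ÷ 16 = 2601 remainder 13 (D)
2601 ÷ 16 = 162 remainder 9 (9)
162 ÷ 16 = 10 remainder 2 (2)
10 ÷ 16 = 0 remainder 10 (A)
Reading remainders bottom-up:
= 0xA29D


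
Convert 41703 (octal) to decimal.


Positional values:
Position 0: 3 × 8^0 = 3
Position 1: 0 × 8^1 = 0
Position 2: 7 × 8^2 = 448
Position 3: 1 × 8^3 = 512
Position 4: 4 × 8^4 = 16384
Sum = 3 + 0 + 448 + 512 + 16384
= 17347


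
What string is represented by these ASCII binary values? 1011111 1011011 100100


Codes (binary): 1011111 1011011 100100
Per-code ASCII lookup:
  1011111 = 95  (special character) → '_'
  1011011 = 91  (special character) → '['
  100100 = 36  (special character) → '$'
= '_[$'


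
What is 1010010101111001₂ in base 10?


Positional values:
Bit 0: 1 × 2^0 = 1
Bit 3: 1 × 2^3 = 8
Bit 4: 1 × 2^4 = 16
Bit 5: 1 × 2^5 = 32
Bit 6: 1 × 2^6 = 64
Bit 8: 1 × 2^8 = 256
Bit 10: 1 × 2^10 = 1024
Bit 13: 1 × 2^13 = 8192
Bit 15: 1 × 2^15 = 32768
Sum = 1 + 8 + 16 + 32 + 64 + 256 + 1024 + 8192 + 32768
= 42361


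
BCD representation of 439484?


Each digit → 4-bit binary:
  4 → 0100
  3 → 0011
  9 → 1001
  4 → 0100
  8 → 1000
  4 → 0100
= 0100 0011 1001 0100 1000 0100


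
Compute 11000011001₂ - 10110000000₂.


Align and subtract column by column (LSB to MSB, borrowing when needed):
  11000011001
- 10110000000
  -----------
  col 0: (1 - 0 borrow-in) - 0 → 1 - 0 = 1, borrow out 0
  col 1: (0 - 0 borrow-in) - 0 → 0 - 0 = 0, borrow out 0
  col 2: (0 - 0 borrow-in) - 0 → 0 - 0 = 0, borrow out 0
  col 3: (1 - 0 borrow-in) - 0 → 1 - 0 = 1, borrow out 0
  col 4: (1 - 0 borrow-in) - 0 → 1 - 0 = 1, borrow out 0
  col 5: (0 - 0 borrow-in) - 0 → 0 - 0 = 0, borrow out 0
  col 6: (0 - 0 borrow-in) - 0 → 0 - 0 = 0, borrow out 0
  col 7: (0 - 0 borrow-in) - 1 → borrow from next column: (0+2) - 1 = 1, borrow out 1
  col 8: (0 - 1 borrow-in) - 1 → borrow from next column: (-1+2) - 1 = 0, borrow out 1
  col 9: (1 - 1 borrow-in) - 0 → 0 - 0 = 0, borrow out 0
  col 10: (1 - 0 borrow-in) - 1 → 1 - 1 = 0, borrow out 0
Reading bits MSB→LSB: 00010011001
Strip leading zeros: 10011001
= 10011001


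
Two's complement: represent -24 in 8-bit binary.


Original: 00011000
Step 1 - Invert all bits: 11100111
Step 2 - Add 1: 11100111 + 1
= 11101000 (represents -24)


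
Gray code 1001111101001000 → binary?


Gray code: 1001111101001000
MSB stays the same: 1
Each subsequent bit = prev_binary XOR current_gray:
  B[1] = 1 XOR 0 = 1
  B[2] = 1 XOR 0 = 1
  B[3] = 1 XOR 1 = 0
  B[4] = 0 XOR 1 = 1
  B[5] = 1 XOR 1 = 0
  B[6] = 0 XOR 1 = 1
  B[7] = 1 XOR 1 = 0
  B[8] = 0 XOR 0 = 0
  B[9] = 0 XOR 1 = 1
  B[10] = 1 XOR 0 = 1
  B[11] = 1 XOR 0 = 1
  B[12] = 1 XOR 1 = 0
  B[13] = 0 XOR 0 = 0
  B[14] = 0 XOR 0 = 0
  B[15] = 0 XOR 0 = 0
= 1110101001110000 (60016 decimal)


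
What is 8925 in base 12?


Divide by 12 repeatedly:
8925 ÷ 12 = 743 remainder 9
743 ÷ 12 = 61 remainder 11
61 ÷ 12 = 5 remainder 1
5 ÷ 12 = 0 remainder 5
Reading remainders bottom-up:
= 51B9


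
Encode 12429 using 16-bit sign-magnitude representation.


Sign bit: 0 (positive)
Magnitude: 12429 = 011000010001101
= 0011000010001101


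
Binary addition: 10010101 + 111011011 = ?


Align and add column by column (LSB to MSB, carry propagating):
  0010010101
+ 0111011011
  ----------
  col 0: 1 + 1 + 0 (carry in) = 2 → bit 0, carry out 1
  col 1: 0 + 1 + 1 (carry in) = 2 → bit 0, carry out 1
  col 2: 1 + 0 + 1 (carry in) = 2 → bit 0, carry out 1
  col 3: 0 + 1 + 1 (carry in) = 2 → bit 0, carry out 1
  col 4: 1 + 1 + 1 (carry in) = 3 → bit 1, carry out 1
  col 5: 0 + 0 + 1 (carry in) = 1 → bit 1, carry out 0
  col 6: 0 + 1 + 0 (carry in) = 1 → bit 1, carry out 0
  col 7: 1 + 1 + 0 (carry in) = 2 → bit 0, carry out 1
  col 8: 0 + 1 + 1 (carry in) = 2 → bit 0, carry out 1
  col 9: 0 + 0 + 1 (carry in) = 1 → bit 1, carry out 0
Reading bits MSB→LSB: 1001110000
Strip leading zeros: 1001110000
= 1001110000


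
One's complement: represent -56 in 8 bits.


Original: 00111000
Invert all bits:
  bit 0: 0 → 1
  bit 1: 0 → 1
  bit 2: 1 → 0
  bit 3: 1 → 0
  bit 4: 1 → 0
  bit 5: 0 → 1
  bit 6: 0 → 1
  bit 7: 0 → 1
= 11000111


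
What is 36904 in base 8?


Divide by 8 repeatedly:
36904 ÷ 8 = 4613 remainder 0
4613 ÷ 8 = 576 remainder 5
576 ÷ 8 = 72 remainder 0
72 ÷ 8 = 9 remainder 0
9 ÷ 8 = 1 remainder 1
1 ÷ 8 = 0 remainder 1
Reading remainders bottom-up:
= 0o110050


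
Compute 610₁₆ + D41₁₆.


Align and add column by column (LSB to MSB, each column mod 16 with carry):
  0610
+ 0D41
  ----
  col 0: 0(0) + 1(1) + 0 (carry in) = 1 → 1(1), carry out 0
  col 1: 1(1) + 4(4) + 0 (carry in) = 5 → 5(5), carry out 0
  col 2: 6(6) + D(13) + 0 (carry in) = 19 → 3(3), carry out 1
  col 3: 0(0) + 0(0) + 1 (carry in) = 1 → 1(1), carry out 0
Reading digits MSB→LSB: 1351
Strip leading zeros: 1351
= 0x1351


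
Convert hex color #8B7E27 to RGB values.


Hex: #8B7E27
R = 8B₁₆ = 139
G = 7E₁₆ = 126
B = 27₁₆ = 39
= RGB(139, 126, 39)


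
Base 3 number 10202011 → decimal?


Positional values (base 3):
  1 × 3^0 = 1 × 1 = 1
  1 × 3^1 = 1 × 3 = 3
  0 × 3^2 = 0 × 9 = 0
  2 × 3^3 = 2 × 27 = 54
  0 × 3^4 = 0 × 81 = 0
  2 × 3^5 = 2 × 243 = 486
  0 × 3^6 = 0 × 729 = 0
  1 × 3^7 = 1 × 2187 = 2187
Sum = 1 + 3 + 0 + 54 + 0 + 486 + 0 + 2187
= 2731


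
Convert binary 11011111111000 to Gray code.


Binary: 11011111111000
Gray code: G = B XOR (B >> 1)
B >> 1 = 01101111111100
11011111111000 XOR 01101111111100:
  1 XOR 0 = 1
  1 XOR 1 = 0
  0 XOR 1 = 1
  1 XOR 0 = 1
  1 XOR 1 = 0
  1 XOR 1 = 0
  1 XOR 1 = 0
  1 XOR 1 = 0
  1 XOR 1 = 0
  1 XOR 1 = 0
  1 XOR 1 = 0
  0 XOR 1 = 1
  0 XOR 0 = 0
  0 XOR 0 = 0
= 10110000000100


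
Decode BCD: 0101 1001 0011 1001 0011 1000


Each 4-bit group → digit:
  0101 → 5
  1001 → 9
  0011 → 3
  1001 → 9
  0011 → 3
  1000 → 8
= 593938


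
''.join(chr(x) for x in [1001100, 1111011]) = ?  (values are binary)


Codes (binary): 1001100 1111011
Per-code ASCII lookup:
  1001100 = 76  (range 65-90: uppercase, 76 - 65 = 11) → 'L'
  1111011 = 123  (special character) → '{'
= 'L{'


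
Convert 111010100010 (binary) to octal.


Group into 3-bit groups: 111010100010
  111 = 7
  010 = 2
  100 = 4
  010 = 2
= 0o7242


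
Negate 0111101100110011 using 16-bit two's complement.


Original: 0111101100110011
Step 1 - Invert all bits: 1000010011001100
Step 2 - Add 1: 1000010011001100 + 1
= 1000010011001101 (represents -31539)


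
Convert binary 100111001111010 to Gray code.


Binary: 100111001111010
Gray code: G = B XOR (B >> 1)
B >> 1 = 010011100111101
100111001111010 XOR 010011100111101:
  1 XOR 0 = 1
  0 XOR 1 = 1
  0 XOR 0 = 0
  1 XOR 0 = 1
  1 XOR 1 = 0
  1 XOR 1 = 0
  0 XOR 1 = 1
  0 XOR 0 = 0
  1 XOR 0 = 1
  1 XOR 1 = 0
  1 XOR 1 = 0
  1 XOR 1 = 0
  0 XOR 1 = 1
  1 XOR 0 = 1
  0 XOR 1 = 1
= 110100101000111


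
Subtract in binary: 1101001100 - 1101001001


Align and subtract column by column (LSB to MSB, borrowing when needed):
  1101001100
- 1101001001
  ----------
  col 0: (0 - 0 borrow-in) - 1 → borrow from next column: (0+2) - 1 = 1, borrow out 1
  col 1: (0 - 1 borrow-in) - 0 → borrow from next column: (-1+2) - 0 = 1, borrow out 1
  col 2: (1 - 1 borrow-in) - 0 → 0 - 0 = 0, borrow out 0
  col 3: (1 - 0 borrow-in) - 1 → 1 - 1 = 0, borrow out 0
  col 4: (0 - 0 borrow-in) - 0 → 0 - 0 = 0, borrow out 0
  col 5: (0 - 0 borrow-in) - 0 → 0 - 0 = 0, borrow out 0
  col 6: (1 - 0 borrow-in) - 1 → 1 - 1 = 0, borrow out 0
  col 7: (0 - 0 borrow-in) - 0 → 0 - 0 = 0, borrow out 0
  col 8: (1 - 0 borrow-in) - 1 → 1 - 1 = 0, borrow out 0
  col 9: (1 - 0 borrow-in) - 1 → 1 - 1 = 0, borrow out 0
Reading bits MSB→LSB: 0000000011
Strip leading zeros: 11
= 11


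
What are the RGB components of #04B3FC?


Hex: #04B3FC
R = 04₁₆ = 4
G = B3₁₆ = 179
B = FC₁₆ = 252
= RGB(4, 179, 252)


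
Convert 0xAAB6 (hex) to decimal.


Positional values:
Position 0: 6 × 16^0 = 6 × 1 = 6
Position 1: B × 16^1 = 11 × 16 = 176
Position 2: A × 16^2 = 10 × 256 = 2560
Position 3: A × 16^3 = 10 × 4096 = 40960
Sum = 6 + 176 + 2560 + 40960
= 43702


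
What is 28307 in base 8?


Divide by 8 repeatedly:
28307 ÷ 8 = 3538 remainder 3
3538 ÷ 8 = 442 remainder 2
442 ÷ 8 = 55 remainder 2
55 ÷ 8 = 6 remainder 7
6 ÷ 8 = 0 remainder 6
Reading remainders bottom-up:
= 0o67223


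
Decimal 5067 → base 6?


Divide by 6 repeatedly:
5067 ÷ 6 = 844 remainder 3
844 ÷ 6 = 140 remainder 4
140 ÷ 6 = 23 remainder 2
23 ÷ 6 = 3 remainder 5
3 ÷ 6 = 0 remainder 3
Reading remainders bottom-up:
= 35243


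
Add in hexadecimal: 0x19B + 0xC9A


Align and add column by column (LSB to MSB, each column mod 16 with carry):
  019B
+ 0C9A
  ----
  col 0: B(11) + A(10) + 0 (carry in) = 21 → 5(5), carry out 1
  col 1: 9(9) + 9(9) + 1 (carry in) = 19 → 3(3), carry out 1
  col 2: 1(1) + C(12) + 1 (carry in) = 14 → E(14), carry out 0
  col 3: 0(0) + 0(0) + 0 (carry in) = 0 → 0(0), carry out 0
Reading digits MSB→LSB: 0E35
Strip leading zeros: E35
= 0xE35


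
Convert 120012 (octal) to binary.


Each octal digit → 3 binary bits:
  1 = 001
  2 = 010
  0 = 000
  0 = 000
  1 = 001
  2 = 010
Concatenate: 001 010 000 000 001 010
= 001010000000001010


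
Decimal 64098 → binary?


Divide by 2 repeatedly:
64098 ÷ 2 = 32049 remainder 0
32049 ÷ 2 = 16024 remainder 1
16024 ÷ 2 = 8012 remainder 0
8012 ÷ 2 = 4006 remainder 0
4006 ÷ 2 = 2003 remainder 0
2003 ÷ 2 = 1001 remainder 1
1001 ÷ 2 = 500 remainder 1
500 ÷ 2 = 250 remainder 0
250 ÷ 2 = 125 remainder 0
125 ÷ 2 = 62 remainder 1
62 ÷ 2 = 31 remainder 0
31 ÷ 2 = 15 remainder 1
15 ÷ 2 = 7 remainder 1
7 ÷ 2 = 3 remainder 1
3 ÷ 2 = 1 remainder 1
1 ÷ 2 = 0 remainder 1
Reading remainders bottom-up:
= 1111101001100010


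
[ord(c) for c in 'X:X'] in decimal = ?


String: 'X:X'  (3 characters)
Per-character ASCII lookup:
  'X': uppercase starts at 65: 'X' = 65 + 23 = 88
  ':': special character: ':' = 58
  'X': uppercase starts at 65: 'X' = 65 + 23 = 88
= 88 58 88


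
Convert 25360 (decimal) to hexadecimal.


Divide by 16 repeatedly:
25360 ÷ 16 = 1585 remainder 0 (0)
1585 ÷ 16 = 99 remainder 1 (1)
99 ÷ 16 = 6 remainder 3 (3)
6 ÷ 16 = 0 remainder 6 (6)
Reading remainders bottom-up:
= 0x6310


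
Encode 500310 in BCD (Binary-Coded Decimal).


Each digit → 4-bit binary:
  5 → 0101
  0 → 0000
  0 → 0000
  3 → 0011
  1 → 0001
  0 → 0000
= 0101 0000 0000 0011 0001 0000


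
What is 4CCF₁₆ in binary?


Each hex digit → 4 binary bits:
  4 = 0100
  C = 1100
  C = 1100
  F = 1111
Concatenate: 0100 1100 1100 1111
= 0100110011001111


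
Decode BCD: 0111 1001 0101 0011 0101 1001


Each 4-bit group → digit:
  0111 → 7
  1001 → 9
  0101 → 5
  0011 → 3
  0101 → 5
  1001 → 9
= 795359


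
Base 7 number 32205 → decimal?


Positional values (base 7):
  5 × 7^0 = 5 × 1 = 5
  0 × 7^1 = 0 × 7 = 0
  2 × 7^2 = 2 × 49 = 98
  2 × 7^3 = 2 × 343 = 686
  3 × 7^4 = 3 × 2401 = 7203
Sum = 5 + 0 + 98 + 686 + 7203
= 7992


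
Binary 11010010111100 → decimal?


Positional values:
Bit 2: 1 × 2^2 = 4
Bit 3: 1 × 2^3 = 8
Bit 4: 1 × 2^4 = 16
Bit 5: 1 × 2^5 = 32
Bit 7: 1 × 2^7 = 128
Bit 10: 1 × 2^10 = 1024
Bit 12: 1 × 2^12 = 4096
Bit 13: 1 × 2^13 = 8192
Sum = 4 + 8 + 16 + 32 + 128 + 1024 + 4096 + 8192
= 13500


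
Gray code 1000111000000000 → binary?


Gray code: 1000111000000000
MSB stays the same: 1
Each subsequent bit = prev_binary XOR current_gray:
  B[1] = 1 XOR 0 = 1
  B[2] = 1 XOR 0 = 1
  B[3] = 1 XOR 0 = 1
  B[4] = 1 XOR 1 = 0
  B[5] = 0 XOR 1 = 1
  B[6] = 1 XOR 1 = 0
  B[7] = 0 XOR 0 = 0
  B[8] = 0 XOR 0 = 0
  B[9] = 0 XOR 0 = 0
  B[10] = 0 XOR 0 = 0
  B[11] = 0 XOR 0 = 0
  B[12] = 0 XOR 0 = 0
  B[13] = 0 XOR 0 = 0
  B[14] = 0 XOR 0 = 0
  B[15] = 0 XOR 0 = 0
= 1111010000000000 (62464 decimal)


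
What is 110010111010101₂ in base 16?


Group into 4-bit nibbles: 0110010111010101
  0110 = 6
  0101 = 5
  1101 = D
  0101 = 5
= 0x65D5


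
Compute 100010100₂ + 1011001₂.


Align and add column by column (LSB to MSB, carry propagating):
  0100010100
+ 0001011001
  ----------
  col 0: 0 + 1 + 0 (carry in) = 1 → bit 1, carry out 0
  col 1: 0 + 0 + 0 (carry in) = 0 → bit 0, carry out 0
  col 2: 1 + 0 + 0 (carry in) = 1 → bit 1, carry out 0
  col 3: 0 + 1 + 0 (carry in) = 1 → bit 1, carry out 0
  col 4: 1 + 1 + 0 (carry in) = 2 → bit 0, carry out 1
  col 5: 0 + 0 + 1 (carry in) = 1 → bit 1, carry out 0
  col 6: 0 + 1 + 0 (carry in) = 1 → bit 1, carry out 0
  col 7: 0 + 0 + 0 (carry in) = 0 → bit 0, carry out 0
  col 8: 1 + 0 + 0 (carry in) = 1 → bit 1, carry out 0
  col 9: 0 + 0 + 0 (carry in) = 0 → bit 0, carry out 0
Reading bits MSB→LSB: 0101101101
Strip leading zeros: 101101101
= 101101101


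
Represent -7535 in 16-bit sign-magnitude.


Sign bit: 1 (negative)
Magnitude: 7535 = 001110101101111
= 1001110101101111


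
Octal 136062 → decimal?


Positional values:
Position 0: 2 × 8^0 = 2
Position 1: 6 × 8^1 = 48
Position 2: 0 × 8^2 = 0
Position 3: 6 × 8^3 = 3072
Position 4: 3 × 8^4 = 12288
Position 5: 1 × 8^5 = 32768
Sum = 2 + 48 + 0 + 3072 + 12288 + 32768
= 48178


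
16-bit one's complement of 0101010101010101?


Original: 0101010101010101
Invert all bits:
  bit 0: 0 → 1
  bit 1: 1 → 0
  bit 2: 0 → 1
  bit 3: 1 → 0
  bit 4: 0 → 1
  bit 5: 1 → 0
  bit 6: 0 → 1
  bit 7: 1 → 0
  bit 8: 0 → 1
  bit 9: 1 → 0
  bit 10: 0 → 1
  bit 11: 1 → 0
  bit 12: 0 → 1
  bit 13: 1 → 0
  bit 14: 0 → 1
  bit 15: 1 → 0
= 1010101010101010


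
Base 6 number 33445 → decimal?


Positional values (base 6):
  5 × 6^0 = 5 × 1 = 5
  4 × 6^1 = 4 × 6 = 24
  4 × 6^2 = 4 × 36 = 144
  3 × 6^3 = 3 × 216 = 648
  3 × 6^4 = 3 × 1296 = 3888
Sum = 5 + 24 + 144 + 648 + 3888
= 4709


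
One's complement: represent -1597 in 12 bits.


Original: 011000111101
Invert all bits:
  bit 0: 0 → 1
  bit 1: 1 → 0
  bit 2: 1 → 0
  bit 3: 0 → 1
  bit 4: 0 → 1
  bit 5: 0 → 1
  bit 6: 1 → 0
  bit 7: 1 → 0
  bit 8: 1 → 0
  bit 9: 1 → 0
  bit 10: 0 → 1
  bit 11: 1 → 0
= 100111000010


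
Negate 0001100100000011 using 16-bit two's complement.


Original: 0001100100000011
Step 1 - Invert all bits: 1110011011111100
Step 2 - Add 1: 1110011011111100 + 1
= 1110011011111101 (represents -6403)


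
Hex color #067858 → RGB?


Hex: #067858
R = 06₁₆ = 6
G = 78₁₆ = 120
B = 58₁₆ = 88
= RGB(6, 120, 88)


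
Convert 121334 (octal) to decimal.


Positional values:
Position 0: 4 × 8^0 = 4
Position 1: 3 × 8^1 = 24
Position 2: 3 × 8^2 = 192
Position 3: 1 × 8^3 = 512
Position 4: 2 × 8^4 = 8192
Position 5: 1 × 8^5 = 32768
Sum = 4 + 24 + 192 + 512 + 8192 + 32768
= 41692


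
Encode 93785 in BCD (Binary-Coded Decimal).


Each digit → 4-bit binary:
  9 → 1001
  3 → 0011
  7 → 0111
  8 → 1000
  5 → 0101
= 1001 0011 0111 1000 0101


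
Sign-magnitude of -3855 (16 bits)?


Sign bit: 1 (negative)
Magnitude: 3855 = 000111100001111
= 1000111100001111


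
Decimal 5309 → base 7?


Divide by 7 repeatedly:
5309 ÷ 7 = 758 remainder 3
758 ÷ 7 = 108 remainder 2
108 ÷ 7 = 15 remainder 3
15 ÷ 7 = 2 remainder 1
2 ÷ 7 = 0 remainder 2
Reading remainders bottom-up:
= 21323


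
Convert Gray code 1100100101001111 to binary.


Gray code: 1100100101001111
MSB stays the same: 1
Each subsequent bit = prev_binary XOR current_gray:
  B[1] = 1 XOR 1 = 0
  B[2] = 0 XOR 0 = 0
  B[3] = 0 XOR 0 = 0
  B[4] = 0 XOR 1 = 1
  B[5] = 1 XOR 0 = 1
  B[6] = 1 XOR 0 = 1
  B[7] = 1 XOR 1 = 0
  B[8] = 0 XOR 0 = 0
  B[9] = 0 XOR 1 = 1
  B[10] = 1 XOR 0 = 1
  B[11] = 1 XOR 0 = 1
  B[12] = 1 XOR 1 = 0
  B[13] = 0 XOR 1 = 1
  B[14] = 1 XOR 1 = 0
  B[15] = 0 XOR 1 = 1
= 1000111001110101 (36469 decimal)


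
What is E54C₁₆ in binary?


Each hex digit → 4 binary bits:
  E = 1110
  5 = 0101
  4 = 0100
  C = 1100
Concatenate: 1110 0101 0100 1100
= 1110010101001100


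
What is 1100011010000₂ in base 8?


Group into 3-bit groups: 001100011010000
  001 = 1
  100 = 4
  011 = 3
  010 = 2
  000 = 0
= 0o14320


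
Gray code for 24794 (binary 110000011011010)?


Binary: 110000011011010
Gray code: G = B XOR (B >> 1)
B >> 1 = 011000001101101
110000011011010 XOR 011000001101101:
  1 XOR 0 = 1
  1 XOR 1 = 0
  0 XOR 1 = 1
  0 XOR 0 = 0
  0 XOR 0 = 0
  0 XOR 0 = 0
  0 XOR 0 = 0
  1 XOR 0 = 1
  1 XOR 1 = 0
  0 XOR 1 = 1
  1 XOR 0 = 1
  1 XOR 1 = 0
  0 XOR 1 = 1
  1 XOR 0 = 1
  0 XOR 1 = 1
= 101000010110111


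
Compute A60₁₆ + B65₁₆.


Align and add column by column (LSB to MSB, each column mod 16 with carry):
  0A60
+ 0B65
  ----
  col 0: 0(0) + 5(5) + 0 (carry in) = 5 → 5(5), carry out 0
  col 1: 6(6) + 6(6) + 0 (carry in) = 12 → C(12), carry out 0
  col 2: A(10) + B(11) + 0 (carry in) = 21 → 5(5), carry out 1
  col 3: 0(0) + 0(0) + 1 (carry in) = 1 → 1(1), carry out 0
Reading digits MSB→LSB: 15C5
Strip leading zeros: 15C5
= 0x15C5


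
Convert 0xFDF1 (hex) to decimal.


Positional values:
Position 0: 1 × 16^0 = 1 × 1 = 1
Position 1: F × 16^1 = 15 × 16 = 240
Position 2: D × 16^2 = 13 × 256 = 3328
Position 3: F × 16^3 = 15 × 4096 = 61440
Sum = 1 + 240 + 3328 + 61440
= 65009


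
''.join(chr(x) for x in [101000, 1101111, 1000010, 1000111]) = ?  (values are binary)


Codes (binary): 101000 1101111 1000010 1000111
Per-code ASCII lookup:
  101000 = 40  (special character) → '('
  1101111 = 111  (range 97-122: lowercase, 111 - 97 = 14) → 'o'
  1000010 = 66  (range 65-90: uppercase, 66 - 65 = 1) → 'B'
  1000111 = 71  (range 65-90: uppercase, 71 - 65 = 6) → 'G'
= '(oBG'


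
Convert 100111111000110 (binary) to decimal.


Positional values:
Bit 1: 1 × 2^1 = 2
Bit 2: 1 × 2^2 = 4
Bit 6: 1 × 2^6 = 64
Bit 7: 1 × 2^7 = 128
Bit 8: 1 × 2^8 = 256
Bit 9: 1 × 2^9 = 512
Bit 10: 1 × 2^10 = 1024
Bit 11: 1 × 2^11 = 2048
Bit 14: 1 × 2^14 = 16384
Sum = 2 + 4 + 64 + 128 + 256 + 512 + 1024 + 2048 + 16384
= 20422


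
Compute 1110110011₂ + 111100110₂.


Align and add column by column (LSB to MSB, carry propagating):
  01110110011
+ 00111100110
  -----------
  col 0: 1 + 0 + 0 (carry in) = 1 → bit 1, carry out 0
  col 1: 1 + 1 + 0 (carry in) = 2 → bit 0, carry out 1
  col 2: 0 + 1 + 1 (carry in) = 2 → bit 0, carry out 1
  col 3: 0 + 0 + 1 (carry in) = 1 → bit 1, carry out 0
  col 4: 1 + 0 + 0 (carry in) = 1 → bit 1, carry out 0
  col 5: 1 + 1 + 0 (carry in) = 2 → bit 0, carry out 1
  col 6: 0 + 1 + 1 (carry in) = 2 → bit 0, carry out 1
  col 7: 1 + 1 + 1 (carry in) = 3 → bit 1, carry out 1
  col 8: 1 + 1 + 1 (carry in) = 3 → bit 1, carry out 1
  col 9: 1 + 0 + 1 (carry in) = 2 → bit 0, carry out 1
  col 10: 0 + 0 + 1 (carry in) = 1 → bit 1, carry out 0
Reading bits MSB→LSB: 10110011001
Strip leading zeros: 10110011001
= 10110011001


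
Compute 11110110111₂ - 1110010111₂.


Align and subtract column by column (LSB to MSB, borrowing when needed):
  11110110111
- 01110010111
  -----------
  col 0: (1 - 0 borrow-in) - 1 → 1 - 1 = 0, borrow out 0
  col 1: (1 - 0 borrow-in) - 1 → 1 - 1 = 0, borrow out 0
  col 2: (1 - 0 borrow-in) - 1 → 1 - 1 = 0, borrow out 0
  col 3: (0 - 0 borrow-in) - 0 → 0 - 0 = 0, borrow out 0
  col 4: (1 - 0 borrow-in) - 1 → 1 - 1 = 0, borrow out 0
  col 5: (1 - 0 borrow-in) - 0 → 1 - 0 = 1, borrow out 0
  col 6: (0 - 0 borrow-in) - 0 → 0 - 0 = 0, borrow out 0
  col 7: (1 - 0 borrow-in) - 1 → 1 - 1 = 0, borrow out 0
  col 8: (1 - 0 borrow-in) - 1 → 1 - 1 = 0, borrow out 0
  col 9: (1 - 0 borrow-in) - 1 → 1 - 1 = 0, borrow out 0
  col 10: (1 - 0 borrow-in) - 0 → 1 - 0 = 1, borrow out 0
Reading bits MSB→LSB: 10000100000
Strip leading zeros: 10000100000
= 10000100000


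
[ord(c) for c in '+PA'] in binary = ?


String: '+PA'  (3 characters)
Per-character ASCII lookup:
  '+': special character: '+' = 43 → 101011
  'P': uppercase starts at 65: 'P' = 65 + 15 = 80 → 1010000
  'A': uppercase starts at 65: 'A' = 65 + 0 = 65 → 1000001
= 101011 1010000 1000001


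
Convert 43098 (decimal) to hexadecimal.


Divide by 16 repeatedly:
43098 ÷ 16 = 2693 remainder 10 (A)
2693 ÷ 16 = 168 remainder 5 (5)
168 ÷ 16 = 10 remainder 8 (8)
10 ÷ 16 = 0 remainder 10 (A)
Reading remainders bottom-up:
= 0xA85A


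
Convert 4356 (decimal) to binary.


Divide by 2 repeatedly:
4356 ÷ 2 = 2178 remainder 0
2178 ÷ 2 = 1089 remainder 0
1089 ÷ 2 = 544 remainder 1
544 ÷ 2 = 272 remainder 0
272 ÷ 2 = 136 remainder 0
136 ÷ 2 = 68 remainder 0
68 ÷ 2 = 34 remainder 0
34 ÷ 2 = 17 remainder 0
17 ÷ 2 = 8 remainder 1
8 ÷ 2 = 4 remainder 0
4 ÷ 2 = 2 remainder 0
2 ÷ 2 = 1 remainder 0
1 ÷ 2 = 0 remainder 1
Reading remainders bottom-up:
= 1000100000100


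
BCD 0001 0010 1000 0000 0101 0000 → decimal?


Each 4-bit group → digit:
  0001 → 1
  0010 → 2
  1000 → 8
  0000 → 0
  0101 → 5
  0000 → 0
= 128050


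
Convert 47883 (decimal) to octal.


Divide by 8 repeatedly:
47883 ÷ 8 = 5985 remainder 3
5985 ÷ 8 = 748 remainder 1
748 ÷ 8 = 93 remainder 4
93 ÷ 8 = 11 remainder 5
11 ÷ 8 = 1 remainder 3
1 ÷ 8 = 0 remainder 1
Reading remainders bottom-up:
= 0o135413


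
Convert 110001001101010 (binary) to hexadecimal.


Group into 4-bit nibbles: 0110001001101010
  0110 = 6
  0010 = 2
  0110 = 6
  1010 = A
= 0x626A


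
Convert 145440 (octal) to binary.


Each octal digit → 3 binary bits:
  1 = 001
  4 = 100
  5 = 101
  4 = 100
  4 = 100
  0 = 000
Concatenate: 001 100 101 100 100 000
= 001100101100100000


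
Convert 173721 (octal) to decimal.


Positional values:
Position 0: 1 × 8^0 = 1
Position 1: 2 × 8^1 = 16
Position 2: 7 × 8^2 = 448
Position 3: 3 × 8^3 = 1536
Position 4: 7 × 8^4 = 28672
Position 5: 1 × 8^5 = 32768
Sum = 1 + 16 + 448 + 1536 + 28672 + 32768
= 63441


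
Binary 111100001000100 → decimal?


Positional values:
Bit 2: 1 × 2^2 = 4
Bit 6: 1 × 2^6 = 64
Bit 11: 1 × 2^11 = 2048
Bit 12: 1 × 2^12 = 4096
Bit 13: 1 × 2^13 = 8192
Bit 14: 1 × 2^14 = 16384
Sum = 4 + 64 + 2048 + 4096 + 8192 + 16384
= 30788


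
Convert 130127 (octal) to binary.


Each octal digit → 3 binary bits:
  1 = 001
  3 = 011
  0 = 000
  1 = 001
  2 = 010
  7 = 111
Concatenate: 001 011 000 001 010 111
= 001011000001010111


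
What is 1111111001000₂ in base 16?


Group into 4-bit nibbles: 0001111111001000
  0001 = 1
  1111 = F
  1100 = C
  1000 = 8
= 0x1FC8


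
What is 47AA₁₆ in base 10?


Positional values:
Position 0: A × 16^0 = 10 × 1 = 10
Position 1: A × 16^1 = 10 × 16 = 160
Position 2: 7 × 16^2 = 7 × 256 = 1792
Position 3: 4 × 16^3 = 4 × 4096 = 16384
Sum = 10 + 160 + 1792 + 16384
= 18346


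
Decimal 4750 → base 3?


Divide by 3 repeatedly:
4750 ÷ 3 = 1583 remainder 1
1583 ÷ 3 = 527 remainder 2
527 ÷ 3 = 175 remainder 2
175 ÷ 3 = 58 remainder 1
58 ÷ 3 = 19 remainder 1
19 ÷ 3 = 6 remainder 1
6 ÷ 3 = 2 remainder 0
2 ÷ 3 = 0 remainder 2
Reading remainders bottom-up:
= 20111221


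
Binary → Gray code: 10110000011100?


Binary: 10110000011100
Gray code: G = B XOR (B >> 1)
B >> 1 = 01011000001110
10110000011100 XOR 01011000001110:
  1 XOR 0 = 1
  0 XOR 1 = 1
  1 XOR 0 = 1
  1 XOR 1 = 0
  0 XOR 1 = 1
  0 XOR 0 = 0
  0 XOR 0 = 0
  0 XOR 0 = 0
  0 XOR 0 = 0
  1 XOR 0 = 1
  1 XOR 1 = 0
  1 XOR 1 = 0
  0 XOR 1 = 1
  0 XOR 0 = 0
= 11101000010010


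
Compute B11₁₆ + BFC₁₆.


Align and add column by column (LSB to MSB, each column mod 16 with carry):
  0B11
+ 0BFC
  ----
  col 0: 1(1) + C(12) + 0 (carry in) = 13 → D(13), carry out 0
  col 1: 1(1) + F(15) + 0 (carry in) = 16 → 0(0), carry out 1
  col 2: B(11) + B(11) + 1 (carry in) = 23 → 7(7), carry out 1
  col 3: 0(0) + 0(0) + 1 (carry in) = 1 → 1(1), carry out 0
Reading digits MSB→LSB: 170D
Strip leading zeros: 170D
= 0x170D


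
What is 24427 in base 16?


Divide by 16 repeatedly:
24427 ÷ 16 = 1526 remainder 11 (B)
1526 ÷ 16 = 95 remainder 6 (6)
95 ÷ 16 = 5 remainder 15 (F)
5 ÷ 16 = 0 remainder 5 (5)
Reading remainders bottom-up:
= 0x5F6B


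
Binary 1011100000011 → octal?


Group into 3-bit groups: 001011100000011
  001 = 1
  011 = 3
  100 = 4
  000 = 0
  011 = 3
= 0o13403


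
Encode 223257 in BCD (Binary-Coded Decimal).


Each digit → 4-bit binary:
  2 → 0010
  2 → 0010
  3 → 0011
  2 → 0010
  5 → 0101
  7 → 0111
= 0010 0010 0011 0010 0101 0111


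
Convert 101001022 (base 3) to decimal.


Positional values (base 3):
  2 × 3^0 = 2 × 1 = 2
  2 × 3^1 = 2 × 3 = 6
  0 × 3^2 = 0 × 9 = 0
  1 × 3^3 = 1 × 27 = 27
  0 × 3^4 = 0 × 81 = 0
  0 × 3^5 = 0 × 243 = 0
  1 × 3^6 = 1 × 729 = 729
  0 × 3^7 = 0 × 2187 = 0
  1 × 3^8 = 1 × 6561 = 6561
Sum = 2 + 6 + 0 + 27 + 0 + 0 + 729 + 0 + 6561
= 7325


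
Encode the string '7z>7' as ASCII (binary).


String: '7z>7'  (4 characters)
Per-character ASCII lookup:
  '7': digits start at 48: '7' = 48 + 7 = 55 → 110111
  'z': lowercase starts at 97: 'z' = 97 + 25 = 122 → 1111010
  '>': special character: '>' = 62 → 111110
  '7': digits start at 48: '7' = 48 + 7 = 55 → 110111
= 110111 1111010 111110 110111


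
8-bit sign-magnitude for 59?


Sign bit: 0 (positive)
Magnitude: 59 = 0111011
= 00111011


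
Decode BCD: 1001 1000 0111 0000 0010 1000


Each 4-bit group → digit:
  1001 → 9
  1000 → 8
  0111 → 7
  0000 → 0
  0010 → 2
  1000 → 8
= 987028


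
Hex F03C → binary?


Each hex digit → 4 binary bits:
  F = 1111
  0 = 0000
  3 = 0011
  C = 1100
Concatenate: 1111 0000 0011 1100
= 1111000000111100


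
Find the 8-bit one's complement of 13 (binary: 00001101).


Original: 00001101
Invert all bits:
  bit 0: 0 → 1
  bit 1: 0 → 1
  bit 2: 0 → 1
  bit 3: 0 → 1
  bit 4: 1 → 0
  bit 5: 1 → 0
  bit 6: 0 → 1
  bit 7: 1 → 0
= 11110010


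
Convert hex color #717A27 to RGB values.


Hex: #717A27
R = 71₁₆ = 113
G = 7A₁₆ = 122
B = 27₁₆ = 39
= RGB(113, 122, 39)


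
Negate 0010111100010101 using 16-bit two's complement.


Original: 0010111100010101
Step 1 - Invert all bits: 1101000011101010
Step 2 - Add 1: 1101000011101010 + 1
= 1101000011101011 (represents -12053)


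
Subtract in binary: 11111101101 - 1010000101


Align and subtract column by column (LSB to MSB, borrowing when needed):
  11111101101
- 01010000101
  -----------
  col 0: (1 - 0 borrow-in) - 1 → 1 - 1 = 0, borrow out 0
  col 1: (0 - 0 borrow-in) - 0 → 0 - 0 = 0, borrow out 0
  col 2: (1 - 0 borrow-in) - 1 → 1 - 1 = 0, borrow out 0
  col 3: (1 - 0 borrow-in) - 0 → 1 - 0 = 1, borrow out 0
  col 4: (0 - 0 borrow-in) - 0 → 0 - 0 = 0, borrow out 0
  col 5: (1 - 0 borrow-in) - 0 → 1 - 0 = 1, borrow out 0
  col 6: (1 - 0 borrow-in) - 0 → 1 - 0 = 1, borrow out 0
  col 7: (1 - 0 borrow-in) - 1 → 1 - 1 = 0, borrow out 0
  col 8: (1 - 0 borrow-in) - 0 → 1 - 0 = 1, borrow out 0
  col 9: (1 - 0 borrow-in) - 1 → 1 - 1 = 0, borrow out 0
  col 10: (1 - 0 borrow-in) - 0 → 1 - 0 = 1, borrow out 0
Reading bits MSB→LSB: 10101101000
Strip leading zeros: 10101101000
= 10101101000


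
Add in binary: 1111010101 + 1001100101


Align and add column by column (LSB to MSB, carry propagating):
  01111010101
+ 01001100101
  -----------
  col 0: 1 + 1 + 0 (carry in) = 2 → bit 0, carry out 1
  col 1: 0 + 0 + 1 (carry in) = 1 → bit 1, carry out 0
  col 2: 1 + 1 + 0 (carry in) = 2 → bit 0, carry out 1
  col 3: 0 + 0 + 1 (carry in) = 1 → bit 1, carry out 0
  col 4: 1 + 0 + 0 (carry in) = 1 → bit 1, carry out 0
  col 5: 0 + 1 + 0 (carry in) = 1 → bit 1, carry out 0
  col 6: 1 + 1 + 0 (carry in) = 2 → bit 0, carry out 1
  col 7: 1 + 0 + 1 (carry in) = 2 → bit 0, carry out 1
  col 8: 1 + 0 + 1 (carry in) = 2 → bit 0, carry out 1
  col 9: 1 + 1 + 1 (carry in) = 3 → bit 1, carry out 1
  col 10: 0 + 0 + 1 (carry in) = 1 → bit 1, carry out 0
Reading bits MSB→LSB: 11000111010
Strip leading zeros: 11000111010
= 11000111010


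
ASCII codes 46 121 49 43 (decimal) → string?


Codes (decimal): 46 121 49 43
Per-code ASCII lookup:
  46  (special character) → '.'
  121  (range 97-122: lowercase, 121 - 97 = 24) → 'y'
  49  (range 48-57: digits, 49 - 48 = 1) → '1'
  43  (special character) → '+'
= '.y1+'


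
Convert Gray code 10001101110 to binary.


Gray code: 10001101110
MSB stays the same: 1
Each subsequent bit = prev_binary XOR current_gray:
  B[1] = 1 XOR 0 = 1
  B[2] = 1 XOR 0 = 1
  B[3] = 1 XOR 0 = 1
  B[4] = 1 XOR 1 = 0
  B[5] = 0 XOR 1 = 1
  B[6] = 1 XOR 0 = 1
  B[7] = 1 XOR 1 = 0
  B[8] = 0 XOR 1 = 1
  B[9] = 1 XOR 1 = 0
  B[10] = 0 XOR 0 = 0
= 11110110100 (1972 decimal)


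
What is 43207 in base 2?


Divide by 2 repeatedly:
43207 ÷ 2 = 21603 remainder 1
21603 ÷ 2 = 10801 remainder 1
10801 ÷ 2 = 5400 remainder 1
5400 ÷ 2 = 2700 remainder 0
2700 ÷ 2 = 1350 remainder 0
1350 ÷ 2 = 675 remainder 0
675 ÷ 2 = 337 remainder 1
337 ÷ 2 = 168 remainder 1
168 ÷ 2 = 84 remainder 0
84 ÷ 2 = 42 remainder 0
42 ÷ 2 = 21 remainder 0
21 ÷ 2 = 10 remainder 1
10 ÷ 2 = 5 remainder 0
5 ÷ 2 = 2 remainder 1
2 ÷ 2 = 1 remainder 0
1 ÷ 2 = 0 remainder 1
Reading remainders bottom-up:
= 1010100011000111


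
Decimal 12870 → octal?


Divide by 8 repeatedly:
12870 ÷ 8 = 1608 remainder 6
1608 ÷ 8 = 201 remainder 0
201 ÷ 8 = 25 remainder 1
25 ÷ 8 = 3 remainder 1
3 ÷ 8 = 0 remainder 3
Reading remainders bottom-up:
= 0o31106


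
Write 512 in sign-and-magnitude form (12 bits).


Sign bit: 0 (positive)
Magnitude: 512 = 01000000000
= 001000000000


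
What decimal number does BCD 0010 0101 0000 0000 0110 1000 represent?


Each 4-bit group → digit:
  0010 → 2
  0101 → 5
  0000 → 0
  0000 → 0
  0110 → 6
  1000 → 8
= 250068


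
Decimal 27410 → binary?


Divide by 2 repeatedly:
27410 ÷ 2 = 13705 remainder 0
13705 ÷ 2 = 6852 remainder 1
6852 ÷ 2 = 3426 remainder 0
3426 ÷ 2 = 1713 remainder 0
1713 ÷ 2 = 856 remainder 1
856 ÷ 2 = 428 remainder 0
428 ÷ 2 = 214 remainder 0
214 ÷ 2 = 107 remainder 0
107 ÷ 2 = 53 remainder 1
53 ÷ 2 = 26 remainder 1
26 ÷ 2 = 13 remainder 0
13 ÷ 2 = 6 remainder 1
6 ÷ 2 = 3 remainder 0
3 ÷ 2 = 1 remainder 1
1 ÷ 2 = 0 remainder 1
Reading remainders bottom-up:
= 110101100010010


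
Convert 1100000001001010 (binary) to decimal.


Positional values:
Bit 1: 1 × 2^1 = 2
Bit 3: 1 × 2^3 = 8
Bit 6: 1 × 2^6 = 64
Bit 14: 1 × 2^14 = 16384
Bit 15: 1 × 2^15 = 32768
Sum = 2 + 8 + 64 + 16384 + 32768
= 49226
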